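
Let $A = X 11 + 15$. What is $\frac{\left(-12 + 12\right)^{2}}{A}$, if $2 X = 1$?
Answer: $0$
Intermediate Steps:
$X = \frac{1}{2}$ ($X = \frac{1}{2} \cdot 1 = \frac{1}{2} \approx 0.5$)
$A = \frac{41}{2}$ ($A = \frac{1}{2} \cdot 11 + 15 = \frac{11}{2} + 15 = \frac{41}{2} \approx 20.5$)
$\frac{\left(-12 + 12\right)^{2}}{A} = \frac{\left(-12 + 12\right)^{2}}{\frac{41}{2}} = 0^{2} \cdot \frac{2}{41} = 0 \cdot \frac{2}{41} = 0$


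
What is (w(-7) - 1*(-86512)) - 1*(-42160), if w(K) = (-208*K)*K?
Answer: 118480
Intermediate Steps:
w(K) = -208*K²
(w(-7) - 1*(-86512)) - 1*(-42160) = (-208*(-7)² - 1*(-86512)) - 1*(-42160) = (-208*49 + 86512) + 42160 = (-10192 + 86512) + 42160 = 76320 + 42160 = 118480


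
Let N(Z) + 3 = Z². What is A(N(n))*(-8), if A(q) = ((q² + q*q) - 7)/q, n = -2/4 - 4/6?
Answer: -4220/531 ≈ -7.9473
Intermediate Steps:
n = -7/6 (n = -2*¼ - 4*⅙ = -½ - ⅔ = -7/6 ≈ -1.1667)
N(Z) = -3 + Z²
A(q) = (-7 + 2*q²)/q (A(q) = ((q² + q²) - 7)/q = (2*q² - 7)/q = (-7 + 2*q²)/q)
A(N(n))*(-8) = (-7/(-3 + (-7/6)²) + 2*(-3 + (-7/6)²))*(-8) = (-7/(-3 + 49/36) + 2*(-3 + 49/36))*(-8) = (-7/(-59/36) + 2*(-59/36))*(-8) = (-7*(-36/59) - 59/18)*(-8) = (252/59 - 59/18)*(-8) = (1055/1062)*(-8) = -4220/531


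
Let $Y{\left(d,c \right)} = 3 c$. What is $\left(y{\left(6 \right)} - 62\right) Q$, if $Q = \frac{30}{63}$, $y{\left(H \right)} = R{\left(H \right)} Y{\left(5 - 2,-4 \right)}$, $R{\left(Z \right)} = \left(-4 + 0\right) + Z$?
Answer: $- \frac{860}{21} \approx -40.952$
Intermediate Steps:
$R{\left(Z \right)} = -4 + Z$
$y{\left(H \right)} = 48 - 12 H$ ($y{\left(H \right)} = \left(-4 + H\right) 3 \left(-4\right) = \left(-4 + H\right) \left(-12\right) = 48 - 12 H$)
$Q = \frac{10}{21}$ ($Q = 30 \cdot \frac{1}{63} = \frac{10}{21} \approx 0.47619$)
$\left(y{\left(6 \right)} - 62\right) Q = \left(\left(48 - 72\right) - 62\right) \frac{10}{21} = \left(-24 - 62\right) \frac{10}{21} = \left(-86\right) \frac{10}{21} = - \frac{860}{21}$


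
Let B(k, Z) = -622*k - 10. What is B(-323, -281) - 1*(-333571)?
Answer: 534467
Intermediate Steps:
B(k, Z) = -10 - 622*k
B(-323, -281) - 1*(-333571) = (-10 - 622*(-323)) - 1*(-333571) = (-10 + 200906) + 333571 = 200896 + 333571 = 534467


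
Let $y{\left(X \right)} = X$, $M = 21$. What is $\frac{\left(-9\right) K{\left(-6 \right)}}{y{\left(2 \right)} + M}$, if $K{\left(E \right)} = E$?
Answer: $\frac{54}{23} \approx 2.3478$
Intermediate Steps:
$\frac{\left(-9\right) K{\left(-6 \right)}}{y{\left(2 \right)} + M} = \frac{\left(-9\right) \left(-6\right)}{2 + 21} = \frac{54}{23}$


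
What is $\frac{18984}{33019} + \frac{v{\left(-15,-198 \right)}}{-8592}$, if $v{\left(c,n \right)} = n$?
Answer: $\frac{4039245}{6754744} \approx 0.59799$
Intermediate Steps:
$\frac{18984}{33019} + \frac{v{\left(-15,-198 \right)}}{-8592} = \frac{18984}{33019} - \frac{198}{-8592} = 18984 \cdot \frac{1}{33019} - - \frac{33}{1432} = \frac{2712}{4717} + \frac{33}{1432} = \frac{4039245}{6754744}$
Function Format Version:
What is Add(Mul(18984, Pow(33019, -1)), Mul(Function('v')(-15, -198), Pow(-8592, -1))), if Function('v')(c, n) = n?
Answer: Rational(4039245, 6754744) ≈ 0.59799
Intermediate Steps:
Add(Mul(18984, Pow(33019, -1)), Mul(Function('v')(-15, -198), Pow(-8592, -1))) = Add(Mul(18984, Pow(33019, -1)), Mul(-198, Pow(-8592, -1))) = Add(Mul(18984, Rational(1, 33019)), Mul(-198, Rational(-1, 8592))) = Add(Rational(2712, 4717), Rational(33, 1432)) = Rational(4039245, 6754744)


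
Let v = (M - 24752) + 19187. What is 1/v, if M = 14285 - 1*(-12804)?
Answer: 1/21524 ≈ 4.6460e-5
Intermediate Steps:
M = 27089 (M = 14285 + 12804 = 27089)
v = 21524 (v = (27089 - 24752) + 19187 = 2337 + 19187 = 21524)
1/v = 1/21524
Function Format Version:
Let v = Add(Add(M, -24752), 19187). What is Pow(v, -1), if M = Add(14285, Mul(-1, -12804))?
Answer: Rational(1, 21524) ≈ 4.6460e-5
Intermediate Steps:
M = 27089 (M = Add(14285, 12804) = 27089)
v = 21524 (v = Add(Add(27089, -24752), 19187) = Add(2337, 19187) = 21524)
Pow(v, -1) = Pow(21524, -1) = Rational(1, 21524)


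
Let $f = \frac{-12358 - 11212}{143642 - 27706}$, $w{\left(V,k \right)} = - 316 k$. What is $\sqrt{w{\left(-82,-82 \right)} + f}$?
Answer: $\frac{\sqrt{5441945377313}}{14492} \approx 160.97$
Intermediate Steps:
$f = - \frac{11785}{57968}$ ($f = - \frac{23570}{115936} = \left(-23570\right) \frac{1}{115936} = - \frac{11785}{57968} \approx -0.2033$)
$\sqrt{w{\left(-82,-82 \right)} + f} = \sqrt{\left(-316\right) \left(-82\right) - \frac{11785}{57968}} = \sqrt{25912 - \frac{11785}{57968}} = \sqrt{\frac{1502055031}{57968}} = \frac{\sqrt{5441945377313}}{14492}$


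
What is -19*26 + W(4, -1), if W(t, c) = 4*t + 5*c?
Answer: -483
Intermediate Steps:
-19*26 + W(4, -1) = -19*26 + (4*4 + 5*(-1)) = -494 + (16 - 5) = -494 + 11 = -483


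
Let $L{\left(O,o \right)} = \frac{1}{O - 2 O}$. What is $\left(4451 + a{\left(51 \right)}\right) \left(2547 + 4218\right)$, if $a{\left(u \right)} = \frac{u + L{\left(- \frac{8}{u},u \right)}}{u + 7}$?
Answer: $\frac{13974616095}{464} \approx 3.0118 \cdot 10^{7}$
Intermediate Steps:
$L{\left(O,o \right)} = - \frac{1}{O}$ ($L{\left(O,o \right)} = \frac{1}{\left(-1\right) O} = - \frac{1}{O}$)
$a{\left(u \right)} = \frac{9 u}{8 \left(7 + u\right)}$ ($a{\left(u \right)} = \frac{u - \frac{1}{\left(-8\right) \frac{1}{u}}}{u + 7} = \frac{u - - \frac{u}{8}}{7 + u} = \frac{u + \frac{u}{8}}{7 + u} = \frac{\frac{9}{8} u}{7 + u} = \frac{9 u}{8 \left(7 + u\right)}$)
$\left(4451 + a{\left(51 \right)}\right) \left(2547 + 4218\right) = \left(4451 + \frac{9}{8} \cdot 51 \frac{1}{7 + 51}\right) \left(2547 + 4218\right) = \left(4451 + \frac{9}{8} \cdot 51 \cdot \frac{1}{58}\right) 6765 = \left(4451 + \frac{459}{464}\right) 6765 = \frac{2065723}{464} \cdot 6765 = \frac{13974616095}{464}$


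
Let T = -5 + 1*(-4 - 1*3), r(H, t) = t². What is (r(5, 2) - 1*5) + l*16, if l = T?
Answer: -193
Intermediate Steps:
T = -12 (T = -5 + 1*(-4 - 3) = -5 + 1*(-7) = -5 - 7 = -12)
l = -12
(r(5, 2) - 1*5) + l*16 = (2² - 1*5) - 12*16 = (4 - 5) - 192 = -1 - 192 = -193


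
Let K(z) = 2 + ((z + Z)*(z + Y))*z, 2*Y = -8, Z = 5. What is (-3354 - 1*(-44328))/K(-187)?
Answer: -20487/3250246 ≈ -0.0063032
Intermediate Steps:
Y = -4 (Y = (½)*(-8) = -4)
K(z) = 2 + z*(-4 + z)*(5 + z) (K(z) = 2 + ((z + 5)*(z - 4))*z = 2 + ((5 + z)*(-4 + z))*z = 2 + ((-4 + z)*(5 + z))*z = 2 + z*(-4 + z)*(5 + z))
(-3354 - 1*(-44328))/K(-187) = (-3354 - 1*(-44328))/(2 + (-187)² + (-187)³ - 20*(-187)) = (-3354 + 44328)/(2 + 34969 - 6539203 + 3740) = 40974/(-6500492) = 40974*(-1/6500492) = -20487/3250246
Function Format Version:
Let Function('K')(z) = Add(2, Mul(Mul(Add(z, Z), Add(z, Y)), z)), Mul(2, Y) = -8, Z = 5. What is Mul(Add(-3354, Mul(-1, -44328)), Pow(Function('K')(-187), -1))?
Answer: Rational(-20487, 3250246) ≈ -0.0063032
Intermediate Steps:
Y = -4 (Y = Mul(Rational(1, 2), -8) = -4)
Function('K')(z) = Add(2, Mul(z, Add(-4, z), Add(5, z))) (Function('K')(z) = Add(2, Mul(Mul(Add(z, 5), Add(z, -4)), z)) = Add(2, Mul(Mul(Add(5, z), Add(-4, z)), z)) = Add(2, Mul(Mul(Add(-4, z), Add(5, z)), z)) = Add(2, Mul(z, Add(-4, z), Add(5, z))))
Mul(Add(-3354, Mul(-1, -44328)), Pow(Function('K')(-187), -1)) = Mul(Add(-3354, Mul(-1, -44328)), Pow(Add(2, Pow(-187, 2), Pow(-187, 3), Mul(-20, -187)), -1)) = Mul(Add(-3354, 44328), Pow(Add(2, 34969, -6539203, 3740), -1)) = Mul(40974, Pow(-6500492, -1)) = Mul(40974, Rational(-1, 6500492)) = Rational(-20487, 3250246)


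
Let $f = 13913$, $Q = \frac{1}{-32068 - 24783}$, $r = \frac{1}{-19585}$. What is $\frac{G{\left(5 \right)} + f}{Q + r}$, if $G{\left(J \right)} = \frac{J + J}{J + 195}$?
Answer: $- \frac{61964652906787}{305744} \approx -2.0267 \cdot 10^{8}$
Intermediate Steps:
$r = - \frac{1}{19585} \approx -5.1059 \cdot 10^{-5}$
$G{\left(J \right)} = \frac{2 J}{195 + J}$
$Q = - \frac{1}{56851}$ ($Q = \frac{1}{-56851} = - \frac{1}{56851} \approx -1.759 \cdot 10^{-5}$)
$\frac{G{\left(5 \right)} + f}{Q + r} = \frac{2 \cdot 5 \frac{1}{195 + 5} + 13913}{- \frac{1}{56851} - \frac{1}{19585}} = \frac{2 \cdot 5 \cdot \frac{1}{200} + 13913}{- \frac{76436}{1113426835}} = \left(2 \cdot 5 \cdot \frac{1}{200} + 13913\right) \left(- \frac{1113426835}{76436}\right) = \left(\frac{1}{20} + 13913\right) \left(- \frac{1113426835}{76436}\right) = \frac{278261}{20} \left(- \frac{1113426835}{76436}\right) = - \frac{61964652906787}{305744}$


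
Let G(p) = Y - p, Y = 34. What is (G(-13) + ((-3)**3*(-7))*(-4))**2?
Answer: 502681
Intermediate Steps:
G(p) = 34 - p
(G(-13) + ((-3)**3*(-7))*(-4))**2 = ((34 - 1*(-13)) + ((-3)**3*(-7))*(-4))**2 = ((34 + 13) - 27*(-7)*(-4))**2 = (47 + 189*(-4))**2 = (47 - 756)**2 = (-709)**2 = 502681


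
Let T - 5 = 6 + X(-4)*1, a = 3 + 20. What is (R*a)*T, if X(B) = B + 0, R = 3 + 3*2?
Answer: 1449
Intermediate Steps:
R = 9 (R = 3 + 6 = 9)
X(B) = B
a = 23
T = 7 (T = 5 + (6 - 4*1) = 5 + (6 - 4) = 5 + 2 = 7)
(R*a)*T = (9*23)*7 = 207*7 = 1449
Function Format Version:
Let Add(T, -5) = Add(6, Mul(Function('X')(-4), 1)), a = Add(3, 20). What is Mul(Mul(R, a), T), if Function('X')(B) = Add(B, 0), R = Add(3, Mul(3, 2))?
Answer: 1449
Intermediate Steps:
R = 9 (R = Add(3, 6) = 9)
Function('X')(B) = B
a = 23
T = 7 (T = Add(5, Add(6, Mul(-4, 1))) = Add(5, Add(6, -4)) = Add(5, 2) = 7)
Mul(Mul(R, a), T) = Mul(Mul(9, 23), 7) = Mul(207, 7) = 1449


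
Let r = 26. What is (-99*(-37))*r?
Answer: 95238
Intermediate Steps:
(-99*(-37))*r = -99*(-37)*26 = 3663*26 = 95238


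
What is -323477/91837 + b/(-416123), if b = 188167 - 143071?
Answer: -138747701023/38215487951 ≈ -3.6307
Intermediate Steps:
b = 45096
-323477/91837 + b/(-416123) = -323477/91837 + 45096/(-416123) = -323477*1/91837 + 45096*(-1/416123) = -323477/91837 - 45096/416123 = -138747701023/38215487951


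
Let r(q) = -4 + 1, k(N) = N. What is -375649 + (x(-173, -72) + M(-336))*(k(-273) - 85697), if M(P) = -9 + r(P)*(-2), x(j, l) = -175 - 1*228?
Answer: 34528171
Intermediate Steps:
x(j, l) = -403 (x(j, l) = -175 - 228 = -403)
r(q) = -3
M(P) = -3 (M(P) = -9 - 3*(-2) = -9 + 6 = -3)
-375649 + (x(-173, -72) + M(-336))*(k(-273) - 85697) = -375649 + (-403 - 3)*(-273 - 85697) = -375649 - 406*(-85970) = -375649 + 34903820 = 34528171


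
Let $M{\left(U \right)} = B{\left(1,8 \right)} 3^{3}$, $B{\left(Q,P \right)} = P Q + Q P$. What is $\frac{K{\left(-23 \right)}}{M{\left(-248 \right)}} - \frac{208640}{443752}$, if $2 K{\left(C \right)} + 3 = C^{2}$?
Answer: $\frac{3321787}{23962608} \approx 0.13862$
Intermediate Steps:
$B{\left(Q,P \right)} = 2 P Q$ ($B{\left(Q,P \right)} = P Q + P Q = 2 P Q$)
$K{\left(C \right)} = - \frac{3}{2} + \frac{C^{2}}{2}$
$M{\left(U \right)} = 432$ ($M{\left(U \right)} = 2 \cdot 8 \cdot 1 \cdot 3^{3} = 16 \cdot 27 = 432$)
$\frac{K{\left(-23 \right)}}{M{\left(-248 \right)}} - \frac{208640}{443752} = \frac{- \frac{3}{2} + \frac{\left(-23\right)^{2}}{2}}{432} - \frac{208640}{443752} = \left(- \frac{3}{2} + \frac{1}{2} \cdot 529\right) \frac{1}{432} - \frac{26080}{55469} = \left(- \frac{3}{2} + \frac{529}{2}\right) \frac{1}{432} - \frac{26080}{55469} = 263 \cdot \frac{1}{432} - \frac{26080}{55469} = \frac{263}{432} - \frac{26080}{55469} = \frac{3321787}{23962608}$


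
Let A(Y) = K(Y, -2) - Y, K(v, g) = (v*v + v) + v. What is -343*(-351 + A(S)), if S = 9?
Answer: 89523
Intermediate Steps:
K(v, g) = v² + 2*v (K(v, g) = (v² + v) + v = (v + v²) + v = v² + 2*v)
A(Y) = -Y + Y*(2 + Y) (A(Y) = Y*(2 + Y) - Y = -Y + Y*(2 + Y))
-343*(-351 + A(S)) = -343*(-351 + 9*(1 + 9)) = -343*(-351 + 9*10) = -343*(-351 + 90) = -343*(-261) = 89523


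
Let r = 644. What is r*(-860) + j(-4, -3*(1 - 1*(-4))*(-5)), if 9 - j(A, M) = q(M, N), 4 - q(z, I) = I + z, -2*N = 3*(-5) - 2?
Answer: -1107503/2 ≈ -5.5375e+5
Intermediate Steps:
N = 17/2 (N = -(3*(-5) - 2)/2 = -(-15 - 2)/2 = -½*(-17) = 17/2 ≈ 8.5000)
q(z, I) = 4 - I - z (q(z, I) = 4 - (I + z) = 4 + (-I - z) = 4 - I - z)
j(A, M) = 27/2 + M (j(A, M) = 9 - (4 - 1*17/2 - M) = 9 - (4 - 17/2 - M) = 9 - (-9/2 - M) = 9 + (9/2 + M) = 27/2 + M)
r*(-860) + j(-4, -3*(1 - 1*(-4))*(-5)) = 644*(-860) + (27/2 - 3*(1 - 1*(-4))*(-5)) = -553840 + (27/2 - 3*(1 + 4)*(-5)) = -553840 + (27/2 - 3*5*(-5)) = -553840 + (27/2 - 15*(-5)) = -553840 + (27/2 + 75) = -553840 + 177/2 = -1107503/2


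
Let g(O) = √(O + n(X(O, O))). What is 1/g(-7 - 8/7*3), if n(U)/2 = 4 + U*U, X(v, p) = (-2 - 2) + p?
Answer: 7*√20283/20283 ≈ 0.049151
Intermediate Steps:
X(v, p) = -4 + p
n(U) = 8 + 2*U² (n(U) = 2*(4 + U*U) = 2*(4 + U²) = 8 + 2*U²)
g(O) = √(8 + O + 2*(-4 + O)²) (g(O) = √(O + (8 + 2*(-4 + O)²)) = √(8 + O + 2*(-4 + O)²))
1/g(-7 - 8/7*3) = 1/(√(8 + (-7 - 8/7*3) + 2*(-4 + (-7 - 8/7*3))²)) = 1/(√(8 + (-7 - 24/7) + 2*(-4 + (-7 - 24/7))²)) = 1/(√(8 - 73/7 + 2*(-4 - 73/7)²)) = 1/(√(8 - 73/7 + 2*(-101/7)²)) = 1/(√(8 - 73/7 + 2*(10201/49))) = 1/(√(8 - 73/7 + 20402/49)) = 1/(√(20283/49)) = 1/(√20283/7) = 7*√20283/20283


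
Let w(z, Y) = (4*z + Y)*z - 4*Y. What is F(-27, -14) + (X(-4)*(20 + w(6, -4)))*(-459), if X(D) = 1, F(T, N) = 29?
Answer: -71575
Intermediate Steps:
w(z, Y) = -4*Y + z*(Y + 4*z) (w(z, Y) = (Y + 4*z)*z - 4*Y = z*(Y + 4*z) - 4*Y = -4*Y + z*(Y + 4*z))
F(-27, -14) + (X(-4)*(20 + w(6, -4)))*(-459) = 29 + (1*(20 + (-4*(-4) + 4*6² - 4*6)))*(-459) = 29 + (1*(20 + (16 + 4*36 - 24)))*(-459) = 29 + (1*(20 + (16 + 144 - 24)))*(-459) = 29 + (1*(20 + 136))*(-459) = 29 + (1*156)*(-459) = 29 + 156*(-459) = 29 - 71604 = -71575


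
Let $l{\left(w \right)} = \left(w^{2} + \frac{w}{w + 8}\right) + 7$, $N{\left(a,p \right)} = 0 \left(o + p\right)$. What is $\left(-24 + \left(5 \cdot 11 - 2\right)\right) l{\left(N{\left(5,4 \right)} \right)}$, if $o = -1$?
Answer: $203$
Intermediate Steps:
$N{\left(a,p \right)} = 0$ ($N{\left(a,p \right)} = 0 \left(-1 + p\right) = 0$)
$l{\left(w \right)} = 7 + w^{2} + \frac{w}{8 + w}$ ($l{\left(w \right)} = \left(w^{2} + \frac{w}{8 + w}\right) + 7 = 7 + w^{2} + \frac{w}{8 + w}$)
$\left(-24 + \left(5 \cdot 11 - 2\right)\right) l{\left(N{\left(5,4 \right)} \right)} = \left(-24 + \left(5 \cdot 11 - 2\right)\right) \frac{56 + 0^{3} + 8 \cdot 0 + 8 \cdot 0^{2}}{8 + 0} = \left(-24 + \left(55 - 2\right)\right) \frac{56 + 0 + 0 + 8 \cdot 0}{8} = \left(-24 + 53\right) \frac{56 + 0 + 0 + 0}{8} = 29 \cdot \frac{1}{8} \cdot 56 = 29 \cdot 7 = 203$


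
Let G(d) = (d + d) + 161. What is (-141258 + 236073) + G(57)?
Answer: 95090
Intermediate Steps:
G(d) = 161 + 2*d (G(d) = 2*d + 161 = 161 + 2*d)
(-141258 + 236073) + G(57) = (-141258 + 236073) + (161 + 2*57) = 94815 + (161 + 114) = 94815 + 275 = 95090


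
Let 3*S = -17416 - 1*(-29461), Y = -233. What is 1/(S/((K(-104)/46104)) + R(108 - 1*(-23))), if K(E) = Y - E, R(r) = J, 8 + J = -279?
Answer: -43/61714861 ≈ -6.9675e-7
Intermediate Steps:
J = -287 (J = -8 - 279 = -287)
R(r) = -287
S = 4015 (S = (-17416 - 1*(-29461))/3 = (-17416 + 29461)/3 = (⅓)*12045 = 4015)
K(E) = -233 - E
1/(S/((K(-104)/46104)) + R(108 - 1*(-23))) = 1/(4015/(((-233 - 1*(-104))/46104)) - 287) = 1/(4015/(((-233 + 104)*(1/46104))) - 287) = 1/(4015/((-129*1/46104)) - 287) = 1/(4015/(-43/15368) - 287) = 1/(4015*(-15368/43) - 287) = 1/(-61702520/43 - 287) = 1/(-61714861/43) = -43/61714861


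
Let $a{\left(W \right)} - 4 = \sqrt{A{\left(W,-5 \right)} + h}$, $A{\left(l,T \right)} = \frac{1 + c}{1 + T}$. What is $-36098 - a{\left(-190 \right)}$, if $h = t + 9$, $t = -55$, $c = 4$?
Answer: $-36102 - \frac{3 i \sqrt{21}}{2} \approx -36102.0 - 6.8739 i$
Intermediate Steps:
$h = -46$ ($h = -55 + 9 = -46$)
$A{\left(l,T \right)} = \frac{5}{1 + T}$ ($A{\left(l,T \right)} = \frac{1 + 4}{1 + T} = \frac{5}{1 + T}$)
$a{\left(W \right)} = 4 + \frac{3 i \sqrt{21}}{2}$ ($a{\left(W \right)} = 4 + \sqrt{\frac{5}{1 - 5} - 46} = 4 + \sqrt{\frac{5}{-4} - 46} = 4 + \sqrt{5 \left(- \frac{1}{4}\right) - 46} = 4 + \sqrt{- \frac{5}{4} - 46} = 4 + \sqrt{- \frac{189}{4}} = 4 + \frac{3 i \sqrt{21}}{2}$)
$-36098 - a{\left(-190 \right)} = -36098 - \left(4 + \frac{3 i \sqrt{21}}{2}\right) = -36102 - \frac{3 i \sqrt{21}}{2}$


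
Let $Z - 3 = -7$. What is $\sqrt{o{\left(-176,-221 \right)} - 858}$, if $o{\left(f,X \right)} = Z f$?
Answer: $i \sqrt{154} \approx 12.41 i$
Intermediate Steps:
$Z = -4$ ($Z = 3 - 7 = -4$)
$o{\left(f,X \right)} = - 4 f$
$\sqrt{o{\left(-176,-221 \right)} - 858} = \sqrt{\left(-4\right) \left(-176\right) - 858} = \sqrt{704 - 858} = \sqrt{-154} = i \sqrt{154}$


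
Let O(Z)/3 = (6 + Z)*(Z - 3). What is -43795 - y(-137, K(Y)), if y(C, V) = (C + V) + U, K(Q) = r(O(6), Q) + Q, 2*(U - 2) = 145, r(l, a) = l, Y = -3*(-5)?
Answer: -87711/2 ≈ -43856.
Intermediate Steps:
Y = 15
O(Z) = 3*(-3 + Z)*(6 + Z) (O(Z) = 3*((6 + Z)*(Z - 3)) = 3*((6 + Z)*(-3 + Z)) = 3*((-3 + Z)*(6 + Z)) = 3*(-3 + Z)*(6 + Z))
U = 149/2 (U = 2 + (½)*145 = 2 + 145/2 = 149/2 ≈ 74.500)
K(Q) = 108 + Q (K(Q) = (-54 + 3*6² + 9*6) + Q = (-54 + 3*36 + 54) + Q = (-54 + 108 + 54) + Q = 108 + Q)
y(C, V) = 149/2 + C + V (y(C, V) = (C + V) + 149/2 = 149/2 + C + V)
-43795 - y(-137, K(Y)) = -43795 - (149/2 - 137 + (108 + 15)) = -43795 - (149/2 - 137 + 123) = -43795 - 1*121/2 = -43795 - 121/2 = -87711/2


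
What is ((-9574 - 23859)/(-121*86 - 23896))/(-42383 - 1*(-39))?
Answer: -499/21678864 ≈ -2.3018e-5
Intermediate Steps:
((-9574 - 23859)/(-121*86 - 23896))/(-42383 - 1*(-39)) = (-33433/(-10406 - 23896))/(-42383 + 39) = -33433/(-34302)/(-42344) = -33433*(-1/34302)*(-1/42344) = (33433/34302)*(-1/42344) = -499/21678864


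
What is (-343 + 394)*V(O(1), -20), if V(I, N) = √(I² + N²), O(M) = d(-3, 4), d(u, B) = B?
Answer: 204*√26 ≈ 1040.2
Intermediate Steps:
O(M) = 4
(-343 + 394)*V(O(1), -20) = (-343 + 394)*√(4² + (-20)²) = 51*√(16 + 400) = 51*√416 = 51*(4*√26) = 204*√26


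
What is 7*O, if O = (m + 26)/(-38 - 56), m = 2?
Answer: -98/47 ≈ -2.0851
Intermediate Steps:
O = -14/47 (O = (2 + 26)/(-38 - 56) = 28/(-94) = 28*(-1/94) = -14/47 ≈ -0.29787)
7*O = 7*(-14/47) = -98/47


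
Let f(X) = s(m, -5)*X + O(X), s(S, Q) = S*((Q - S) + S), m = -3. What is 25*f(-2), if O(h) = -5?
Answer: -875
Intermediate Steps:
s(S, Q) = Q*S (s(S, Q) = S*Q = Q*S)
f(X) = -5 + 15*X (f(X) = (-5*(-3))*X - 5 = 15*X - 5 = -5 + 15*X)
25*f(-2) = 25*(-5 + 15*(-2)) = 25*(-5 - 30) = 25*(-35) = -875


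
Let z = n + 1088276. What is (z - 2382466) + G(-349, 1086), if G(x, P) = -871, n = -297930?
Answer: -1592991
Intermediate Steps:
z = 790346 (z = -297930 + 1088276 = 790346)
(z - 2382466) + G(-349, 1086) = (790346 - 2382466) - 871 = -1592120 - 871 = -1592991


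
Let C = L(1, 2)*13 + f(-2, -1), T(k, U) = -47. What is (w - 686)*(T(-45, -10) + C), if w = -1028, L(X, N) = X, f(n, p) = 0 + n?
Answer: 61704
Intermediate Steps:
f(n, p) = n
C = 11 (C = 1*13 - 2 = 13 - 2 = 11)
(w - 686)*(T(-45, -10) + C) = (-1028 - 686)*(-47 + 11) = -1714*(-36) = 61704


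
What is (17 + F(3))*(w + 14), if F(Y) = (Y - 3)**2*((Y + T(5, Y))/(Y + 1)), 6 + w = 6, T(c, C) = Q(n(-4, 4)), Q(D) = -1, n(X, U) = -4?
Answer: 238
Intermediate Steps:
T(c, C) = -1
w = 0 (w = -6 + 6 = 0)
F(Y) = (-3 + Y)**2*(-1 + Y)/(1 + Y) (F(Y) = (Y - 3)**2*((Y - 1)/(Y + 1)) = (-3 + Y)**2*((-1 + Y)/(1 + Y)) = (-3 + Y)**2*(-1 + Y)/(1 + Y))
(17 + F(3))*(w + 14) = (17 + (-3 + 3)**2*(-1 + 3)/(1 + 3))*(0 + 14) = (17 + 0**2*2/4)*14 = (17 + (1/4)*0*2)*14 = (17 + 0)*14 = 17*14 = 238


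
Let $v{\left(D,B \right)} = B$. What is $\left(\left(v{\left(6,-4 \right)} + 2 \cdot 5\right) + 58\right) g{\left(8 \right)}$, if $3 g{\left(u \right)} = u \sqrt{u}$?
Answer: $\frac{1024 \sqrt{2}}{3} \approx 482.72$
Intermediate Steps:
$g{\left(u \right)} = \frac{u^{\frac{3}{2}}}{3}$ ($g{\left(u \right)} = \frac{u \sqrt{u}}{3} = \frac{u^{\frac{3}{2}}}{3}$)
$\left(\left(v{\left(6,-4 \right)} + 2 \cdot 5\right) + 58\right) g{\left(8 \right)} = \left(\left(-4 + 2 \cdot 5\right) + 58\right) \frac{8^{\frac{3}{2}}}{3} = \left(\left(-4 + 10\right) + 58\right) \frac{16 \sqrt{2}}{3} = \left(6 + 58\right) \frac{16 \sqrt{2}}{3} = 64 \frac{16 \sqrt{2}}{3} = \frac{1024 \sqrt{2}}{3}$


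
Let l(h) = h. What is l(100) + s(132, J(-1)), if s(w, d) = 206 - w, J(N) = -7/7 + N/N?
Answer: 174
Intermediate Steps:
J(N) = 0 (J(N) = -7*⅐ + 1 = -1 + 1 = 0)
l(100) + s(132, J(-1)) = 100 + (206 - 1*132) = 100 + (206 - 132) = 100 + 74 = 174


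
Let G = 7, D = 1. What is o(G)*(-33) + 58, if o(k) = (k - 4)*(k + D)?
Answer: -734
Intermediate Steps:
o(k) = (1 + k)*(-4 + k) (o(k) = (k - 4)*(k + 1) = (-4 + k)*(1 + k) = (1 + k)*(-4 + k))
o(G)*(-33) + 58 = (-4 + 7² - 3*7)*(-33) + 58 = (-4 + 49 - 21)*(-33) + 58 = 24*(-33) + 58 = -792 + 58 = -734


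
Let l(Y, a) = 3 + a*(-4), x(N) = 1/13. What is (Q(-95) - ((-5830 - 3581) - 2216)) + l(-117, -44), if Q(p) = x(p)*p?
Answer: 153383/13 ≈ 11799.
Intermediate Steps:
x(N) = 1/13
Q(p) = p/13
l(Y, a) = 3 - 4*a
(Q(-95) - ((-5830 - 3581) - 2216)) + l(-117, -44) = ((1/13)*(-95) - ((-5830 - 3581) - 2216)) + (3 - 4*(-44)) = (-95/13 - (-9411 - 2216)) + (3 + 176) = (-95/13 - 1*(-11627)) + 179 = (-95/13 + 11627) + 179 = 151056/13 + 179 = 153383/13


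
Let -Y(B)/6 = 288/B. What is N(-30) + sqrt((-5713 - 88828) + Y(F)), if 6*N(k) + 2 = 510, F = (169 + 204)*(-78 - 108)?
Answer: 254/3 + I*sqrt(12640409062085)/11563 ≈ 84.667 + 307.48*I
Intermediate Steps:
F = -69378 (F = 373*(-186) = -69378)
Y(B) = -1728/B
N(k) = 254/3 (N(k) = -1/3 + (1/6)*510 = -1/3 + 85 = 254/3)
N(-30) + sqrt((-5713 - 88828) + Y(F)) = 254/3 + sqrt((-5713 - 88828) - 1728/(-69378)) = 254/3 + sqrt(-94541 - 1728*(-1/69378)) = 254/3 + sqrt(-94541 + 288/11563) = 254/3 + sqrt(-1093177295/11563) = 254/3 + I*sqrt(12640409062085)/11563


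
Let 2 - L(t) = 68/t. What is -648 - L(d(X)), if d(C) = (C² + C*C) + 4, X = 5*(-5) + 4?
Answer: -287916/443 ≈ -649.92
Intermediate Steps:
X = -21 (X = -25 + 4 = -21)
d(C) = 4 + 2*C² (d(C) = (C² + C²) + 4 = 2*C² + 4 = 4 + 2*C²)
L(t) = 2 - 68/t
-648 - L(d(X)) = -648 - (2 - 68/(4 + 2*(-21)²)) = -648 - (2 - 68/(4 + 2*441)) = -648 - (2 - 68/(4 + 882)) = -648 - (2 - 68/886) = -648 - (2 - 68*1/886) = -648 - (2 - 34/443) = -648 - 1*852/443 = -648 - 852/443 = -287916/443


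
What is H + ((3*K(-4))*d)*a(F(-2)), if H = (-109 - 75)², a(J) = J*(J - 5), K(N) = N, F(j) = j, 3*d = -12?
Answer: 34528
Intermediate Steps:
d = -4 (d = (⅓)*(-12) = -4)
a(J) = J*(-5 + J)
H = 33856 (H = (-184)² = 33856)
H + ((3*K(-4))*d)*a(F(-2)) = 33856 + ((3*(-4))*(-4))*(-2*(-5 - 2)) = 33856 + (-12*(-4))*(-2*(-7)) = 33856 + 48*14 = 33856 + 672 = 34528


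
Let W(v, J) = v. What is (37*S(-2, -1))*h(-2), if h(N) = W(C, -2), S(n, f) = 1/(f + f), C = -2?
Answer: 37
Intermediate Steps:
S(n, f) = 1/(2*f)
h(N) = -2
(37*S(-2, -1))*h(-2) = (37*((½)/(-1)))*(-2) = (37*((½)*(-1)))*(-2) = (37*(-½))*(-2) = -37/2*(-2) = 37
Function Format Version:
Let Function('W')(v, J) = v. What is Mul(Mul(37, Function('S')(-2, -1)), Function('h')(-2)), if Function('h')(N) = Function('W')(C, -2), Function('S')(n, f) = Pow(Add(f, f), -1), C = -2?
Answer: 37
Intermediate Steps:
Function('S')(n, f) = Mul(Rational(1, 2), Pow(f, -1)) (Function('S')(n, f) = Pow(Mul(2, f), -1) = Mul(Rational(1, 2), Pow(f, -1)))
Function('h')(N) = -2
Mul(Mul(37, Function('S')(-2, -1)), Function('h')(-2)) = Mul(Mul(37, Mul(Rational(1, 2), Pow(-1, -1))), -2) = Mul(Mul(37, Mul(Rational(1, 2), -1)), -2) = Mul(Mul(37, Rational(-1, 2)), -2) = Mul(Rational(-37, 2), -2) = 37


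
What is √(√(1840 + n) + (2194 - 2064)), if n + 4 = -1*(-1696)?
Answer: √(130 + 2*√883) ≈ 13.763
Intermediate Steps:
n = 1692 (n = -4 - 1*(-1696) = -4 + 1696 = 1692)
√(√(1840 + n) + (2194 - 2064)) = √(√(1840 + 1692) + (2194 - 2064)) = √(√3532 + 130) = √(2*√883 + 130) = √(130 + 2*√883)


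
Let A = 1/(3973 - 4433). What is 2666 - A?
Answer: 1226361/460 ≈ 2666.0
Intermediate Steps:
A = -1/460 (A = 1/(-460) = -1/460 ≈ -0.0021739)
2666 - A = 2666 - 1*(-1/460) = 2666 + 1/460 = 1226361/460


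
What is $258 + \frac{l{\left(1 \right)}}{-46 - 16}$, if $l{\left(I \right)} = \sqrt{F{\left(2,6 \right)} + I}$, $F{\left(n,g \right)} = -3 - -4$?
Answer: $258 - \frac{\sqrt{2}}{62} \approx 257.98$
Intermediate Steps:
$F{\left(n,g \right)} = 1$ ($F{\left(n,g \right)} = -3 + 4 = 1$)
$l{\left(I \right)} = \sqrt{1 + I}$
$258 + \frac{l{\left(1 \right)}}{-46 - 16} = 258 + \frac{\sqrt{1 + 1}}{-46 - 16} = 258 + \frac{\sqrt{2}}{-62} = 258 + \sqrt{2} \left(- \frac{1}{62}\right) = 258 - \frac{\sqrt{2}}{62}$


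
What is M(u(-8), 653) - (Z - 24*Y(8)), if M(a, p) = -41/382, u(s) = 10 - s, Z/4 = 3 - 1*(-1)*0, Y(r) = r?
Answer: 68719/382 ≈ 179.89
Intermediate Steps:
Z = 12 (Z = 4*(3 - 1*(-1)*0) = 4*(3 + 1*0) = 4*(3 + 0) = 4*3 = 12)
M(a, p) = -41/382 (M(a, p) = -41*1/382 = -41/382)
M(u(-8), 653) - (Z - 24*Y(8)) = -41/382 - (12 - 24*8) = -41/382 - (12 - 192) = -41/382 - 1*(-180) = -41/382 + 180 = 68719/382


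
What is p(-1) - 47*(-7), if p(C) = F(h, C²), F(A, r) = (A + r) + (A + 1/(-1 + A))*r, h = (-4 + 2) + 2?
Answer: 329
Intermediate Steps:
h = 0 (h = -2 + 2 = 0)
F(A, r) = A + r + r*(A + 1/(-1 + A)) (F(A, r) = (A + r) + r*(A + 1/(-1 + A)) = A + r + r*(A + 1/(-1 + A)))
p(C) = 0 (p(C) = 0*(-1 + 0 + 0*C²)/(-1 + 0) = 0*(-1 + 0 + 0)/(-1) = 0*(-1)*(-1) = 0)
p(-1) - 47*(-7) = 0 - 47*(-7) = 0 + 329 = 329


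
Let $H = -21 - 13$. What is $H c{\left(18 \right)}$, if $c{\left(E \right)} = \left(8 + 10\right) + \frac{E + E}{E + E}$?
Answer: $-646$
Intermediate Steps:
$H = -34$
$c{\left(E \right)} = 19$ ($c{\left(E \right)} = 18 + \frac{2 E}{2 E} = 18 + 2 E \frac{1}{2 E} = 18 + 1 = 19$)
$H c{\left(18 \right)} = \left(-34\right) 19 = -646$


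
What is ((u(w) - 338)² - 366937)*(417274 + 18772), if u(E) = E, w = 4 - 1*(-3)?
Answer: -112227775296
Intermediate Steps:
w = 7 (w = 4 + 3 = 7)
((u(w) - 338)² - 366937)*(417274 + 18772) = ((7 - 338)² - 366937)*(417274 + 18772) = ((-331)² - 366937)*436046 = (109561 - 366937)*436046 = -257376*436046 = -112227775296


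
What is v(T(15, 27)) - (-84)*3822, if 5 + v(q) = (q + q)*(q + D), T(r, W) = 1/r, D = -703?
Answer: 72213587/225 ≈ 3.2095e+5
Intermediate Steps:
v(q) = -5 + 2*q*(-703 + q) (v(q) = -5 + (q + q)*(q - 703) = -5 + (2*q)*(-703 + q) = -5 + 2*q*(-703 + q))
v(T(15, 27)) - (-84)*3822 = (-5 - 1406/15 + 2*(1/15)²) - (-84)*3822 = (-5 - 1406*1/15 + 2*(1/15)²) - 1*(-321048) = (-5 - 1406/15 + 2*(1/225)) + 321048 = (-5 - 1406/15 + 2/225) + 321048 = -22213/225 + 321048 = 72213587/225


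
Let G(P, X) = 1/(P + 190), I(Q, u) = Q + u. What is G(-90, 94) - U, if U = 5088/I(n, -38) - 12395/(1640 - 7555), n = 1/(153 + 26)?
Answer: 35354679761/268186100 ≈ 131.83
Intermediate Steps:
n = 1/179 ≈ 0.0055866
G(P, X) = 1/(190 + P)
U = -353519979/2681861 (U = 5088/(1/179 - 38) - 12395/(1640 - 7555) = 5088/(-6801/179) - 12395/(-5915) = 5088*(-179/6801) - 12395*(-1/5915) = -303584/2267 + 2479/1183 = -353519979/2681861 ≈ -131.82)
G(-90, 94) - U = 1/(190 - 90) - 1*(-353519979/2681861) = 1/100 + 353519979/2681861 = 35354679761/268186100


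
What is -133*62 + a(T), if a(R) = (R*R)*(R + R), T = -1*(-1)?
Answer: -8244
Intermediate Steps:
T = 1
a(R) = 2*R**3 (a(R) = R**2*(2*R) = 2*R**3)
-133*62 + a(T) = -133*62 + 2*1**3 = -8246 + 2*1 = -8246 + 2 = -8244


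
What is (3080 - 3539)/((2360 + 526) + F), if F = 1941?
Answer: -153/1609 ≈ -0.095090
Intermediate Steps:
(3080 - 3539)/((2360 + 526) + F) = (3080 - 3539)/((2360 + 526) + 1941) = -459/(2886 + 1941) = -459/4827 = -459*1/4827 = -153/1609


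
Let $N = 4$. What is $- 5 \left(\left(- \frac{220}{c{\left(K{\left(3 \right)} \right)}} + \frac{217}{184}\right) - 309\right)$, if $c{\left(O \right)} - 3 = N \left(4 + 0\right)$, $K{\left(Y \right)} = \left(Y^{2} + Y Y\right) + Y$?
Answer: $\frac{5583105}{3496} \approx 1597.0$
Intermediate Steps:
$K{\left(Y \right)} = Y + 2 Y^{2}$ ($K{\left(Y \right)} = \left(Y^{2} + Y^{2}\right) + Y = 2 Y^{2} + Y = Y + 2 Y^{2}$)
$c{\left(O \right)} = 19$ ($c{\left(O \right)} = 3 + 4 \left(4 + 0\right) = 3 + 4 \cdot 4 = 3 + 16 = 19$)
$- 5 \left(\left(- \frac{220}{c{\left(K{\left(3 \right)} \right)}} + \frac{217}{184}\right) - 309\right) = - 5 \left(\left(- \frac{220}{19} + \frac{217}{184}\right) - 309\right) = - 5 \left(- \frac{36357}{3496} - 309\right) = \left(-5\right) \left(- \frac{1116621}{3496}\right) = \frac{5583105}{3496}$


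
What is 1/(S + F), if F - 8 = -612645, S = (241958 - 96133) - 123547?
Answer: -1/590359 ≈ -1.6939e-6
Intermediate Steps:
S = 22278 (S = 145825 - 123547 = 22278)
F = -612637 (F = 8 - 612645 = -612637)
1/(S + F) = 1/(22278 - 612637) = 1/(-590359) = -1/590359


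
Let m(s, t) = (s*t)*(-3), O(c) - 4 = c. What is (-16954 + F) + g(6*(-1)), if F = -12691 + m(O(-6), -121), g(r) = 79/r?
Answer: -182305/6 ≈ -30384.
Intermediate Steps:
O(c) = 4 + c
m(s, t) = -3*s*t
F = -13417 (F = -12691 - 3*(4 - 6)*(-121) = -12691 - 3*(-2)*(-121) = -12691 - 726 = -13417)
(-16954 + F) + g(6*(-1)) = (-16954 - 13417) + 79/((6*(-1))) = -30371 + 79/(-6) = -30371 + 79*(-1/6) = -30371 - 79/6 = -182305/6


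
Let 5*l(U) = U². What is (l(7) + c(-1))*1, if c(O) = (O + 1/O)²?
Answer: 69/5 ≈ 13.800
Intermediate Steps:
l(U) = U²/5
(l(7) + c(-1))*1 = ((⅕)*7² + (1 + (-1)²)²/(-1)²)*1 = ((⅕)*49 + 1*(1 + 1)²)*1 = (49/5 + 1*2²)*1 = (49/5 + 1*4)*1 = (49/5 + 4)*1 = (69/5)*1 = 69/5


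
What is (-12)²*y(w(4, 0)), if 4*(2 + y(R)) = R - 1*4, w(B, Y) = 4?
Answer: -288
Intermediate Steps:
y(R) = -3 + R/4 (y(R) = -2 + (R - 1*4)/4 = -2 + (R - 4)/4 = -2 + (-4 + R)/4 = -2 + (-1 + R/4) = -3 + R/4)
(-12)²*y(w(4, 0)) = (-12)²*(-3 + (¼)*4) = 144*(-3 + 1) = 144*(-2) = -288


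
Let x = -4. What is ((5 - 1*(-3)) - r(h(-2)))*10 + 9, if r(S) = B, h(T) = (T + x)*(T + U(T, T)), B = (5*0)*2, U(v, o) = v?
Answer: 89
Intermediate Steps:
B = 0 (B = 0*2 = 0)
h(T) = 2*T*(-4 + T) (h(T) = (T - 4)*(T + T) = (-4 + T)*(2*T) = 2*T*(-4 + T))
r(S) = 0
((5 - 1*(-3)) - r(h(-2)))*10 + 9 = ((5 - 1*(-3)) - 1*0)*10 + 9 = ((5 + 3) + 0)*10 + 9 = (8 + 0)*10 + 9 = 8*10 + 9 = 80 + 9 = 89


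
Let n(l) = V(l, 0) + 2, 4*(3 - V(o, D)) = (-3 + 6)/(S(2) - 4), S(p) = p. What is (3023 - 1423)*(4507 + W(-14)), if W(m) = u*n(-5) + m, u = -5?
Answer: 7145800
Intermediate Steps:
V(o, D) = 27/8 (V(o, D) = 3 - (-3 + 6)/(4*(2 - 4)) = 3 - 3/(4*(-2)) = 3 - 3*(-1)/(4*2) = 3 - 1/4*(-3/2) = 3 + 3/8 = 27/8)
n(l) = 43/8 (n(l) = 27/8 + 2 = 43/8)
W(m) = -215/8 + m (W(m) = -5*43/8 + m = -215/8 + m)
(3023 - 1423)*(4507 + W(-14)) = (3023 - 1423)*(4507 + (-215/8 - 14)) = 1600*(4507 - 327/8) = 1600*(35729/8) = 7145800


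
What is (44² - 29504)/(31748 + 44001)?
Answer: -27568/75749 ≈ -0.36394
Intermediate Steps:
(44² - 29504)/(31748 + 44001) = (1936 - 29504)/75749 = -27568*1/75749 = -27568/75749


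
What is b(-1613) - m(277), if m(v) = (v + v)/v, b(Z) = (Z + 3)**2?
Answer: 2592098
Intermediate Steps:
b(Z) = (3 + Z)**2
m(v) = 2 (m(v) = (2*v)/v = 2)
b(-1613) - m(277) = (3 - 1613)**2 - 1*2 = (-1610)**2 - 2 = 2592100 - 2 = 2592098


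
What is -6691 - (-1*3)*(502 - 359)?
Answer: -6262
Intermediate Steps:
-6691 - (-1*3)*(502 - 359) = -6691 - (-3)*143 = -6691 - 1*(-429) = -6691 + 429 = -6262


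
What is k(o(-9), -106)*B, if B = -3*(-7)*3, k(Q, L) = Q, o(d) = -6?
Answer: -378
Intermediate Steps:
B = 63 (B = 21*3 = 63)
k(o(-9), -106)*B = -6*63 = -378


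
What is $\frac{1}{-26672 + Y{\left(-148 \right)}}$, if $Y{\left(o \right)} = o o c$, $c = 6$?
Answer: $\frac{1}{104752} \approx 9.5464 \cdot 10^{-6}$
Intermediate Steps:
$Y{\left(o \right)} = 6 o^{2}$ ($Y{\left(o \right)} = o o 6 = o^{2} \cdot 6 = 6 o^{2}$)
$\frac{1}{-26672 + Y{\left(-148 \right)}} = \frac{1}{-26672 + 6 \left(-148\right)^{2}} = \frac{1}{-26672 + 6 \cdot 21904} = \frac{1}{-26672 + 131424} = \frac{1}{104752}$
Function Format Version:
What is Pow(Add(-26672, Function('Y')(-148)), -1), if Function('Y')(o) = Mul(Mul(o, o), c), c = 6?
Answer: Rational(1, 104752) ≈ 9.5464e-6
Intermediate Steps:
Function('Y')(o) = Mul(6, Pow(o, 2)) (Function('Y')(o) = Mul(Mul(o, o), 6) = Mul(Pow(o, 2), 6) = Mul(6, Pow(o, 2)))
Pow(Add(-26672, Function('Y')(-148)), -1) = Pow(Add(-26672, Mul(6, Pow(-148, 2))), -1) = Pow(Add(-26672, Mul(6, 21904)), -1) = Pow(Add(-26672, 131424), -1) = Pow(104752, -1) = Rational(1, 104752)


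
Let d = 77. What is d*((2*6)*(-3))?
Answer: -2772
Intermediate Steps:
d*((2*6)*(-3)) = 77*((2*6)*(-3)) = 77*(12*(-3)) = 77*(-36) = -2772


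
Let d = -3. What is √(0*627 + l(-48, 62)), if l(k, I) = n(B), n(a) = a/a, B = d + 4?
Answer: 1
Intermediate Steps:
B = 1 (B = -3 + 4 = 1)
n(a) = 1
l(k, I) = 1
√(0*627 + l(-48, 62)) = √(0*627 + 1) = √(0 + 1) = √1 = 1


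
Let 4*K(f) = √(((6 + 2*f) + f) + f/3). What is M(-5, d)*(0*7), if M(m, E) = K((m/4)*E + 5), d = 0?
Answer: 0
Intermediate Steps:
K(f) = √(6 + 10*f/3)/4 (K(f) = √(((6 + 2*f) + f) + f/3)/4 = √((6 + 3*f) + f*(⅓))/4 = √((6 + 3*f) + f/3)/4 = √(6 + 10*f/3)/4)
M(m, E) = √(204 + 15*E*m/2)/12 (M(m, E) = √(54 + 30*((m/4)*E + 5))/12 = √(54 + 30*(E*m/4 + 5))/12 = √(54 + 30*(5 + E*m/4))/12 = √(54 + (150 + 15*E*m/2))/12 = √(204 + 15*E*m/2)/12)
M(-5, d)*(0*7) = (√(816 + 30*0*(-5))/24)*(0*7) = (√(816 + 0)/24)*0 = (√816/24)*0 = ((4*√51)/24)*0 = (√51/6)*0 = 0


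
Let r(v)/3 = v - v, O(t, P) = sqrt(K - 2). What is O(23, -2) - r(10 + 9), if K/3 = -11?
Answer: I*sqrt(35) ≈ 5.9161*I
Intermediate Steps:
K = -33 (K = 3*(-11) = -33)
O(t, P) = I*sqrt(35) (O(t, P) = sqrt(-33 - 2) = sqrt(-35) = I*sqrt(35))
r(v) = 0 (r(v) = 3*(v - v) = 3*0 = 0)
O(23, -2) - r(10 + 9) = I*sqrt(35) - 1*0 = I*sqrt(35) + 0 = I*sqrt(35)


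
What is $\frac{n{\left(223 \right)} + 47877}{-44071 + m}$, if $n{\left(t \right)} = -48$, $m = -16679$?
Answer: $- \frac{15943}{20250} \approx -0.78731$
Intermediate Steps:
$\frac{n{\left(223 \right)} + 47877}{-44071 + m} = \frac{-48 + 47877}{-44071 - 16679} = \frac{47829}{-60750} = 47829 \left(- \frac{1}{60750}\right) = - \frac{15943}{20250}$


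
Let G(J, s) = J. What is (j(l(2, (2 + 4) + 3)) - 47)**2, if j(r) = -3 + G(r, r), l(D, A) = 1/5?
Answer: 62001/25 ≈ 2480.0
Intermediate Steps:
l(D, A) = 1/5
j(r) = -3 + r
(j(l(2, (2 + 4) + 3)) - 47)**2 = ((-3 + 1/5) - 47)**2 = (-14/5 - 47)**2 = (-249/5)**2 = 62001/25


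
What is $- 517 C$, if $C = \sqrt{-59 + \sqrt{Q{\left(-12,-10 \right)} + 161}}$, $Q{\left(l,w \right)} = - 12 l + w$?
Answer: $- 517 i \sqrt{59 - \sqrt{295}} \approx - 3343.5 i$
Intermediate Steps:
$Q{\left(l,w \right)} = w - 12 l$
$C = \sqrt{-59 + \sqrt{295}}$ ($C = \sqrt{-59 + \sqrt{\left(-10 - -144\right) + 161}} = \sqrt{-59 + \sqrt{\left(-10 + 144\right) + 161}} = \sqrt{-59 + \sqrt{134 + 161}} = \sqrt{-59 + \sqrt{295}} \approx 6.4672 i$)
$- 517 C = - 517 \sqrt{-59 + \sqrt{295}}$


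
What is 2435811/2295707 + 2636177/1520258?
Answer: 9754951151377/3490066932406 ≈ 2.7951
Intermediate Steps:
2435811/2295707 + 2636177/1520258 = 9754951151377/3490066932406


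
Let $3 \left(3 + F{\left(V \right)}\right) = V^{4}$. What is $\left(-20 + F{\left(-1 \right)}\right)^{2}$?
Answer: $\frac{4624}{9} \approx 513.78$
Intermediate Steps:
$F{\left(V \right)} = -3 + \frac{V^{4}}{3}$
$\left(-20 + F{\left(-1 \right)}\right)^{2} = \left(-20 - \left(3 - \frac{\left(-1\right)^{4}}{3}\right)\right)^{2} = \left(-20 + \left(-3 + \frac{1}{3} \cdot 1\right)\right)^{2} = \left(-20 + \left(-3 + \frac{1}{3}\right)\right)^{2} = \left(-20 - \frac{8}{3}\right)^{2} = \left(- \frac{68}{3}\right)^{2} = \frac{4624}{9}$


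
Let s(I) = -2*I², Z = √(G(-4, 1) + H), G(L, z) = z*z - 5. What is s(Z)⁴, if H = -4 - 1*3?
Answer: 234256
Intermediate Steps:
H = -7 (H = -4 - 3 = -7)
G(L, z) = -5 + z² (G(L, z) = z² - 5 = -5 + z²)
Z = I*√11 (Z = √((-5 + 1²) - 7) = √((-5 + 1) - 7) = √(-4 - 7) = √(-11) = I*√11 ≈ 3.3166*I)
s(Z)⁴ = (-2*(I*√11)²)⁴ = (-2*(-11))⁴ = 22⁴ = 234256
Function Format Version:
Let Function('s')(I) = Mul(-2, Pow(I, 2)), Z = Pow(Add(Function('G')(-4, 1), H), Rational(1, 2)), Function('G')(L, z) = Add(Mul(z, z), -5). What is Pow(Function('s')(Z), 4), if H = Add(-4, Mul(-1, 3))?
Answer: 234256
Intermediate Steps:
H = -7 (H = Add(-4, -3) = -7)
Function('G')(L, z) = Add(-5, Pow(z, 2)) (Function('G')(L, z) = Add(Pow(z, 2), -5) = Add(-5, Pow(z, 2)))
Z = Mul(I, Pow(11, Rational(1, 2))) (Z = Pow(Add(Add(-5, Pow(1, 2)), -7), Rational(1, 2)) = Pow(Add(Add(-5, 1), -7), Rational(1, 2)) = Pow(Add(-4, -7), Rational(1, 2)) = Pow(-11, Rational(1, 2)) = Mul(I, Pow(11, Rational(1, 2))) ≈ Mul(3.3166, I))
Pow(Function('s')(Z), 4) = Pow(Mul(-2, Pow(Mul(I, Pow(11, Rational(1, 2))), 2)), 4) = Pow(Mul(-2, -11), 4) = Pow(22, 4) = 234256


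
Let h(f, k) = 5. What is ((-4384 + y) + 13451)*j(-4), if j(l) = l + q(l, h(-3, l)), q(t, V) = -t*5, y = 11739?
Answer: 332896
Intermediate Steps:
q(t, V) = -5*t
j(l) = -4*l (j(l) = l - 5*l = -4*l)
((-4384 + y) + 13451)*j(-4) = ((-4384 + 11739) + 13451)*(-4*(-4)) = (7355 + 13451)*16 = 20806*16 = 332896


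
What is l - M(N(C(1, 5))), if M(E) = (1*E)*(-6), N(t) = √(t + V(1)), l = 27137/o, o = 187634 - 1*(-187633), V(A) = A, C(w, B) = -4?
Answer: 27137/375267 + 6*I*√3 ≈ 0.072314 + 10.392*I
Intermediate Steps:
o = 375267 (o = 187634 + 187633 = 375267)
l = 27137/375267 ≈ 0.072314
N(t) = √(1 + t) (N(t) = √(t + 1) = √(1 + t))
M(E) = -6*E (M(E) = E*(-6) = -6*E)
l - M(N(C(1, 5))) = 27137/375267 - (-6)*√(1 - 4) = 27137/375267 - (-6)*√(-3) = 27137/375267 - (-6)*I*√3 = 27137/375267 + 6*I*√3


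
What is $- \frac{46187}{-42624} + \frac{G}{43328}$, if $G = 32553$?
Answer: $\frac{52948897}{28856448} \approx 1.8349$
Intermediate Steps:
$- \frac{46187}{-42624} + \frac{G}{43328} = - \frac{46187}{-42624} + \frac{32553}{43328} = \left(-46187\right) \left(- \frac{1}{42624}\right) + 32553 \cdot \frac{1}{43328} = \frac{46187}{42624} + \frac{32553}{43328} = \frac{52948897}{28856448}$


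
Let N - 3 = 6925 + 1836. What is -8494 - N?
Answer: -17258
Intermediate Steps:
N = 8764 (N = 3 + (6925 + 1836) = 3 + 8761 = 8764)
-8494 - N = -8494 - 1*8764 = -8494 - 8764 = -17258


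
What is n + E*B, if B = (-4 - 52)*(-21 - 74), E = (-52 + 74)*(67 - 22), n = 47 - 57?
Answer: 5266790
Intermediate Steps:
n = -10
E = 990 (E = 22*45 = 990)
B = 5320 (B = -56*(-95) = 5320)
n + E*B = -10 + 990*5320 = -10 + 5266800 = 5266790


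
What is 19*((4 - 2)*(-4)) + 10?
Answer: -142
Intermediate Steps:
19*((4 - 2)*(-4)) + 10 = 19*(2*(-4)) + 10 = 19*(-8) + 10 = -152 + 10 = -142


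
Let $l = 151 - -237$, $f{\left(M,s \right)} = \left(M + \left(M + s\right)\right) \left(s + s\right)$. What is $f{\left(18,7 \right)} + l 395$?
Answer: $153862$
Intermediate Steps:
$f{\left(M,s \right)} = 2 s \left(s + 2 M\right)$ ($f{\left(M,s \right)} = \left(s + 2 M\right) 2 s = 2 s \left(s + 2 M\right)$)
$l = 388$ ($l = 151 + 237 = 388$)
$f{\left(18,7 \right)} + l 395 = 2 \cdot 7 \left(7 + 2 \cdot 18\right) + 388 \cdot 395 = 2 \cdot 7 \left(7 + 36\right) + 153260 = 2 \cdot 7 \cdot 43 + 153260 = 602 + 153260 = 153862$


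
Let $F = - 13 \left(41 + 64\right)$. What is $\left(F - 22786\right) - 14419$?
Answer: $-38570$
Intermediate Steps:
$F = -1365$ ($F = \left(-13\right) 105 = -1365$)
$\left(F - 22786\right) - 14419 = \left(-1365 - 22786\right) - 14419 = -24151 - 14419 = -38570$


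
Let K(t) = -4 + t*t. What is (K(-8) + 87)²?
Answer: 21609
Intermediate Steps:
K(t) = -4 + t²
(K(-8) + 87)² = ((-4 + (-8)²) + 87)² = ((-4 + 64) + 87)² = (60 + 87)² = 147² = 21609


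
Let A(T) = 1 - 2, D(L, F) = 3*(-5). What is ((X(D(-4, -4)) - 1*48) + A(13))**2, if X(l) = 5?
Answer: 1936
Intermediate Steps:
D(L, F) = -15
A(T) = -1
((X(D(-4, -4)) - 1*48) + A(13))**2 = ((5 - 1*48) - 1)**2 = ((5 - 48) - 1)**2 = (-43 - 1)**2 = (-44)**2 = 1936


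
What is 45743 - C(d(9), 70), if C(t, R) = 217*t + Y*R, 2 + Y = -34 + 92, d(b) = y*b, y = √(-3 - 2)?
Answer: 41823 - 1953*I*√5 ≈ 41823.0 - 4367.0*I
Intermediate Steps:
y = I*√5 (y = √(-5) = I*√5 ≈ 2.2361*I)
d(b) = I*b*√5 (d(b) = (I*√5)*b = I*b*√5)
Y = 56 (Y = -2 + (-34 + 92) = -2 + 58 = 56)
C(t, R) = 56*R + 217*t (C(t, R) = 217*t + 56*R = 56*R + 217*t)
45743 - C(d(9), 70) = 45743 - (56*70 + 217*(I*9*√5)) = 45743 - (3920 + 217*(9*I*√5)) = 45743 - (3920 + 1953*I*√5) = 45743 + (-3920 - 1953*I*√5) = 41823 - 1953*I*√5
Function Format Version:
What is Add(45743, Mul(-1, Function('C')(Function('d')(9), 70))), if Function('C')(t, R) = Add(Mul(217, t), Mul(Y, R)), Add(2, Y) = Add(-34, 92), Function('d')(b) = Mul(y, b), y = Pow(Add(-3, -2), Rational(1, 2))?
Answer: Add(41823, Mul(-1953, I, Pow(5, Rational(1, 2)))) ≈ Add(41823., Mul(-4367.0, I))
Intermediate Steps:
y = Mul(I, Pow(5, Rational(1, 2))) (y = Pow(-5, Rational(1, 2)) = Mul(I, Pow(5, Rational(1, 2))) ≈ Mul(2.2361, I))
Function('d')(b) = Mul(I, b, Pow(5, Rational(1, 2))) (Function('d')(b) = Mul(Mul(I, Pow(5, Rational(1, 2))), b) = Mul(I, b, Pow(5, Rational(1, 2))))
Y = 56 (Y = Add(-2, Add(-34, 92)) = Add(-2, 58) = 56)
Function('C')(t, R) = Add(Mul(56, R), Mul(217, t)) (Function('C')(t, R) = Add(Mul(217, t), Mul(56, R)) = Add(Mul(56, R), Mul(217, t)))
Add(45743, Mul(-1, Function('C')(Function('d')(9), 70))) = Add(45743, Mul(-1, Add(Mul(56, 70), Mul(217, Mul(I, 9, Pow(5, Rational(1, 2))))))) = Add(45743, Mul(-1, Add(3920, Mul(217, Mul(9, I, Pow(5, Rational(1, 2))))))) = Add(45743, Mul(-1, Add(3920, Mul(1953, I, Pow(5, Rational(1, 2)))))) = Add(45743, Add(-3920, Mul(-1953, I, Pow(5, Rational(1, 2))))) = Add(41823, Mul(-1953, I, Pow(5, Rational(1, 2))))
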